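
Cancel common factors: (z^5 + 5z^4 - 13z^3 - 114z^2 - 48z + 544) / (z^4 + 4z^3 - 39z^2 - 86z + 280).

(z^3 + 3z^2 - 11z - 68)/(z^2 + 2z - 35)

Apply the Euclidean algorithm:
  z^5 + 5z^4 - 13z^3 - 114z^2 - 48z + 544 = (z + 1)(z^4 + 4z^3 - 39z^2 - 86z + 280) + (22z^3 + 11z^2 - 242z + 264)
  z^4 + 4z^3 - 39z^2 - 86z + 280 = ((1/22)z + 7/44)(22z^3 + 11z^2 - 242z + 264) + (-(119/4)z^2 - (119/2)z + 238)
  22z^3 + 11z^2 - 242z + 264 = (-(88/119)z + 132/119)(-(119/4)z^2 - (119/2)z + 238) + (0)
Last nonzero remainder: -(119/4)z^2 - (119/2)z + 238. Dividing through by -119/4 gives the monic gcd z^2 + 2z - 8.
Cancel z^2 + 2z - 8 from numerator and denominator to get the reduced form.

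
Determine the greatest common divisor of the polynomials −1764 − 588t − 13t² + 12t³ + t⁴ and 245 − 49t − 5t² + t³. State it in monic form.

By polynomial division,
  t⁴ + 12t³ − 13t² − 588t − 1764 = (t + 17)(t³ − 5t² − 49t + 245) + (121t² − 5929)
  t³ − 5t² − 49t + 245 = ((1/121)t − 5/121)(121t² − 5929) + (0)
Last nonzero remainder: 121t² − 5929. Dividing through by 121 gives the monic gcd t² − 49.

−49 + t²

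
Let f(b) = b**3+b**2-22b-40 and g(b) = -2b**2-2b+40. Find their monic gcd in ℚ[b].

By polynomial division,
  b**3+b**2-22b-40 = (-(1/2)b)(-2b**2-2b+40) + (-2b-40)
  -2b**2-2b+40 = (b-19)(-2b-40) + (-720)
  -2b-40 = ((1/360)b+1/18)(-720) + (0)
The last nonzero remainder is the constant -720, so the polynomials are coprime and gcd = 1.

1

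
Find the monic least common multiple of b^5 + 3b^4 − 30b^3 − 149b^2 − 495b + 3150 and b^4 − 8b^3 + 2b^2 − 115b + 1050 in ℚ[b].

b^6 − 4b^5 − 51b^4 + 61b^3 + 548b^2 + 6615b − 22050

Euclidean algorithm in ℚ[b]:
  b^5 + 3b^4 − 30b^3 − 149b^2 − 495b + 3150 = (b + 11)(b^4 − 8b^3 + 2b^2 − 115b + 1050) + (56b^3 − 56b^2 − 280b − 8400)
  b^4 − 8b^3 + 2b^2 − 115b + 1050 = ((1/56)b − 1/8)(56b^3 − 56b^2 − 280b − 8400) + (0)
Last nonzero remainder: 56b^3 − 56b^2 − 280b − 8400. Dividing through by 56 gives the monic gcd b^3 − b^2 − 5b − 150.
Then lcm(f, g) = f·g / gcd(f, g); expanding and making the result monic gives the answer.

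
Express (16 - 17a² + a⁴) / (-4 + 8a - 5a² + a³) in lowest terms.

(-16 - 16a + a² + a³)/(4 - 4a + a²)

Euclidean algorithm in ℚ[a]:
  a⁴ - 17a² + 16 = (a + 5)(a³ - 5a² + 8a - 4) + (-36a + 36)
  a³ - 5a² + 8a - 4 = (-(1/36)a² + (1/9)a - 1/9)(-36a + 36) + (0)
Last nonzero remainder: -36a + 36. Dividing through by -36 gives the monic gcd a - 1.
Cancel a - 1 from numerator and denominator to get the reduced form.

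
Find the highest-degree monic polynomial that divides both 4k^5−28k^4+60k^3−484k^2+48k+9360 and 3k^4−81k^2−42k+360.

k^2−2k−15

Repeated division with remainder:
  4k^5−28k^4+60k^3−484k^2+48k+9360 = ((4/3)k−28/3)(3k^4−81k^2−42k+360) + (168k^3−1184k^2−824k+12720)
  3k^4−81k^2−42k+360 = ((1/56)k+37/294)(168k^3−1184k^2−824k+12720) + ((12160/147)k^2−(24320/147)k−60800/49)
  168k^3−1184k^2−824k+12720 = ((3087/1520)k−7791/760)((12160/147)k^2−(24320/147)k−60800/49) + (0)
Last nonzero remainder: (12160/147)k^2−(24320/147)k−60800/49. Dividing through by 12160/147 gives the monic gcd k^2−2k−15.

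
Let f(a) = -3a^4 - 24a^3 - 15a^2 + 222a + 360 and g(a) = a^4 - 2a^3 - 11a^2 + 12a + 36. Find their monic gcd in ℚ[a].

Apply the Euclidean algorithm:
  -3a^4 - 24a^3 - 15a^2 + 222a + 360 = (-3)(a^4 - 2a^3 - 11a^2 + 12a + 36) + (-30a^3 - 48a^2 + 258a + 468)
  a^4 - 2a^3 - 11a^2 + 12a + 36 = (-(1/30)a + 3/25)(-30a^3 - 48a^2 + 258a + 468) + ((84/25)a^2 - (84/25)a - 504/25)
  -30a^3 - 48a^2 + 258a + 468 = (-(125/14)a - 325/14)((84/25)a^2 - (84/25)a - 504/25) + (0)
Last nonzero remainder: (84/25)a^2 - (84/25)a - 504/25. Dividing through by 84/25 gives the monic gcd a^2 - a - 6.

a^2 - a - 6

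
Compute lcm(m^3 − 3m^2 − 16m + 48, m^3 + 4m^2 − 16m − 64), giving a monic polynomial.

m^4 + m^3 − 28m^2 − 16m + 192

Apply the Euclidean algorithm:
  m^3 − 3m^2 − 16m + 48 = (m^3 + 4m^2 − 16m − 64) + (−7m^2 + 112)
  m^3 + 4m^2 − 16m − 64 = (−(1/7)m − 4/7)(−7m^2 + 112) + (0)
Last nonzero remainder: −7m^2 + 112. Dividing through by −7 gives the monic gcd m^2 − 16.
Then lcm(f, g) = f·g / gcd(f, g); expanding and making the result monic gives the answer.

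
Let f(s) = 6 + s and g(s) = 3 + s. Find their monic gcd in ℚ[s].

1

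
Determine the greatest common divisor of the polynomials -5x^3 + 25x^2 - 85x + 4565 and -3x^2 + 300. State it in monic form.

1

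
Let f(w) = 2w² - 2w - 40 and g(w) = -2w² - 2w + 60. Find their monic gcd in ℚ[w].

w - 5

Euclidean algorithm in ℚ[w]:
  2w² - 2w - 40 = (-1)(-2w² - 2w + 60) + (-4w + 20)
  -2w² - 2w + 60 = ((1/2)w + 3)(-4w + 20) + (0)
Last nonzero remainder: -4w + 20. Dividing through by -4 gives the monic gcd w - 5.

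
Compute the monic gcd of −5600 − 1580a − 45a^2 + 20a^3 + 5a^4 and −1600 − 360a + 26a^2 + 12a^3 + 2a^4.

Apply the Euclidean algorithm:
  5a^4 + 20a^3 − 45a^2 − 1580a − 5600 = (5/2)(2a^4 + 12a^3 + 26a^2 − 360a − 1600) + (−10a^3 − 110a^2 − 680a − 1600)
  2a^4 + 12a^3 + 26a^2 − 360a − 1600 = (−(1/5)a + 1)(−10a^3 − 110a^2 − 680a − 1600) + (0)
Last nonzero remainder: −10a^3 − 110a^2 − 680a − 1600. Dividing through by −10 gives the monic gcd a^3 + 11a^2 + 68a + 160.

160 + 68a + 11a^2 + a^3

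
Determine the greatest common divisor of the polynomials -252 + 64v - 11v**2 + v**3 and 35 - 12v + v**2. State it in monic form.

-7 + v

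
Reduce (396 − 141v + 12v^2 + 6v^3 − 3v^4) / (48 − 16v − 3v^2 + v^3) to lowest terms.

Euclidean algorithm in ℚ[v]:
  −3v^4 + 6v^3 + 12v^2 − 141v + 396 = (−3v − 3)(v^3 − 3v^2 − 16v + 48) + (−45v^2 − 45v + 540)
  v^3 − 3v^2 − 16v + 48 = (−(1/45)v + 4/45)(−45v^2 − 45v + 540) + (0)
Last nonzero remainder: −45v^2 − 45v + 540. Dividing through by −45 gives the monic gcd v^2 + v − 12.
Cancel v^2 + v − 12 from numerator and denominator to get the reduced form.

(−33 + 9v − 3v^2)/(−4 + v)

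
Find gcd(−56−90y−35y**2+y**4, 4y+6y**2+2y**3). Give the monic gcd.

2+3y+y**2

By polynomial division,
  y**4−35y**2−90y−56 = ((1/2)y−3/2)(2y**3+6y**2+4y) + (−28y**2−84y−56)
  2y**3+6y**2+4y = (−(1/14)y)(−28y**2−84y−56) + (0)
Last nonzero remainder: −28y**2−84y−56. Dividing through by −28 gives the monic gcd y**2+3y+2.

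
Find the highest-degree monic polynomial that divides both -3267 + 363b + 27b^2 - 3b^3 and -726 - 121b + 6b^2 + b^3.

By polynomial division,
  -3b^3 + 27b^2 + 363b - 3267 = (-3)(b^3 + 6b^2 - 121b - 726) + (45b^2 - 5445)
  b^3 + 6b^2 - 121b - 726 = ((1/45)b + 2/15)(45b^2 - 5445) + (0)
Last nonzero remainder: 45b^2 - 5445. Dividing through by 45 gives the monic gcd b^2 - 121.

-121 + b^2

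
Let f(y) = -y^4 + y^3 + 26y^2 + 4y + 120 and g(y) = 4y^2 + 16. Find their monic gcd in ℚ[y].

y^2 + 4

By polynomial division,
  -y^4 + y^3 + 26y^2 + 4y + 120 = (-(1/4)y^2 + (1/4)y + 15/2)(4y^2 + 16) + (0)
Last nonzero remainder: 4y^2 + 16. Dividing through by 4 gives the monic gcd y^2 + 4.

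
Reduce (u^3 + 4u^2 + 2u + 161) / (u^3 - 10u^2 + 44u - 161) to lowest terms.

(u + 7)/(u - 7)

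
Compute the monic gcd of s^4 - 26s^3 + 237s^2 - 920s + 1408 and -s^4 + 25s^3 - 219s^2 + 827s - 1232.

s^3 - 18s^2 + 93s - 176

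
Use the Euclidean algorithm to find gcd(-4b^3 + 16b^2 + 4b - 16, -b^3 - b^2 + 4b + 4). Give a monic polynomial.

b + 1

Euclidean algorithm in ℚ[b]:
  -4b^3 + 16b^2 + 4b - 16 = (4)(-b^3 - b^2 + 4b + 4) + (20b^2 - 12b - 32)
  -b^3 - b^2 + 4b + 4 = (-(1/20)b - 2/25)(20b^2 - 12b - 32) + ((36/25)b + 36/25)
  20b^2 - 12b - 32 = ((125/9)b - 200/9)((36/25)b + 36/25) + (0)
Last nonzero remainder: (36/25)b + 36/25. Dividing through by 36/25 gives the monic gcd b + 1.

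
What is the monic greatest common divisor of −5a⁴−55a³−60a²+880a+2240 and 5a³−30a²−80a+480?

a²−16

Repeated division with remainder:
  −5a⁴−55a³−60a²+880a+2240 = (−a−17)(5a³−30a²−80a+480) + (−650a²+10400)
  5a³−30a²−80a+480 = (−(1/130)a+3/65)(−650a²+10400) + (0)
Last nonzero remainder: −650a²+10400. Dividing through by −650 gives the monic gcd a²−16.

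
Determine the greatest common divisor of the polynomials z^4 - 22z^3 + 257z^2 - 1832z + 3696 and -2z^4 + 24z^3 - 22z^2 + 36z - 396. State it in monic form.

By polynomial division,
  z^4 - 22z^3 + 257z^2 - 1832z + 3696 = (-1/2)(-2z^4 + 24z^3 - 22z^2 + 36z - 396) + (-10z^3 + 246z^2 - 1814z + 3498)
  -2z^4 + 24z^3 - 22z^2 + 36z - 396 = ((1/5)z + 63/25)(-10z^3 + 246z^2 - 1814z + 3498) + (-(6978/25)z^2 + (97692/25)z - 230274/25)
  -10z^3 + 246z^2 - 1814z + 3498 = ((125/3489)z - 1325/3489)(-(6978/25)z^2 + (97692/25)z - 230274/25) + (0)
Last nonzero remainder: -(6978/25)z^2 + (97692/25)z - 230274/25. Dividing through by -6978/25 gives the monic gcd z^2 - 14z + 33.

z^2 - 14z + 33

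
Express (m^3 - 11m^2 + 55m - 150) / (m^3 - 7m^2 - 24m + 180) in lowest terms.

(m^2 - 5m + 25)/(m^2 - m - 30)

Apply the Euclidean algorithm:
  m^3 - 11m^2 + 55m - 150 = (m^3 - 7m^2 - 24m + 180) + (-4m^2 + 79m - 330)
  m^3 - 7m^2 - 24m + 180 = (-(1/4)m - 51/16)(-4m^2 + 79m - 330) + ((2325/16)m - 6975/8)
  -4m^2 + 79m - 330 = (-(64/2325)m + 176/465)((2325/16)m - 6975/8) + (0)
Last nonzero remainder: (2325/16)m - 6975/8. Dividing through by 2325/16 gives the monic gcd m - 6.
Cancel m - 6 from numerator and denominator to get the reduced form.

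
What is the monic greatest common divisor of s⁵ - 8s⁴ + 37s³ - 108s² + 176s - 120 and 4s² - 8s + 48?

Repeated division with remainder:
  s⁵ - 8s⁴ + 37s³ - 108s² + 176s - 120 = ((1/4)s³ - (3/2)s² + (13/4)s - 5/2)(4s² - 8s + 48) + (0)
Last nonzero remainder: 4s² - 8s + 48. Dividing through by 4 gives the monic gcd s² - 2s + 12.

s² - 2s + 12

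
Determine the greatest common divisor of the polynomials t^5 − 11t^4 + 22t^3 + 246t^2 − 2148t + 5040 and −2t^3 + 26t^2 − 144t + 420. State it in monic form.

t^3 − 13t^2 + 72t − 210

By polynomial division,
  t^5 − 11t^4 + 22t^3 + 246t^2 − 2148t + 5040 = (−(1/2)t^2 − t + 12)(−2t^3 + 26t^2 − 144t + 420) + (0)
Last nonzero remainder: −2t^3 + 26t^2 − 144t + 420. Dividing through by −2 gives the monic gcd t^3 − 13t^2 + 72t − 210.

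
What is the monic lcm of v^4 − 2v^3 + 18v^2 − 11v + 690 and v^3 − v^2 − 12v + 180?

Repeated division with remainder:
  v^4 − 2v^3 + 18v^2 − 11v + 690 = (v − 1)(v^3 − v^2 − 12v + 180) + (29v^2 − 203v + 870)
  v^3 − v^2 − 12v + 180 = ((1/29)v + 6/29)(29v^2 − 203v + 870) + (0)
Last nonzero remainder: 29v^2 − 203v + 870. Dividing through by 29 gives the monic gcd v^2 − 7v + 30.
Then lcm(f, g) = f·g / gcd(f, g); expanding and making the result monic gives the answer.

v^5 + 4v^4 + 6v^3 + 97v^2 + 624v + 4140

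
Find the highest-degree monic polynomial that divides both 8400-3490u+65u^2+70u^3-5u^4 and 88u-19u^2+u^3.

Euclidean algorithm in ℚ[u]:
  -5u^4+70u^3+65u^2-3490u+8400 = (-5u-25)(u^3-19u^2+88u) + (30u^2-1290u+8400)
  u^3-19u^2+88u = ((1/30)u+4/5)(30u^2-1290u+8400) + (840u-6720)
  30u^2-1290u+8400 = ((1/28)u-5/4)(840u-6720) + (0)
Last nonzero remainder: 840u-6720. Dividing through by 840 gives the monic gcd u-8.

-8+u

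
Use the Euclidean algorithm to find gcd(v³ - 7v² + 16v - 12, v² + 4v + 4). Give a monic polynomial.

1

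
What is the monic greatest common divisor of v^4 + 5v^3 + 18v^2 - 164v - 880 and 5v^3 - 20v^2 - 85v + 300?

v^2 - v - 20

By polynomial division,
  v^4 + 5v^3 + 18v^2 - 164v - 880 = ((1/5)v + 9/5)(5v^3 - 20v^2 - 85v + 300) + (71v^2 - 71v - 1420)
  5v^3 - 20v^2 - 85v + 300 = ((5/71)v - 15/71)(71v^2 - 71v - 1420) + (0)
Last nonzero remainder: 71v^2 - 71v - 1420. Dividing through by 71 gives the monic gcd v^2 - v - 20.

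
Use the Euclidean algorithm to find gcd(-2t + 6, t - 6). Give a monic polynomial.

1

Repeated division with remainder:
  -2t + 6 = (-2)(t - 6) + (-6)
  t - 6 = (-(1/6)t + 1)(-6) + (0)
The last nonzero remainder is the constant -6, so the polynomials are coprime and gcd = 1.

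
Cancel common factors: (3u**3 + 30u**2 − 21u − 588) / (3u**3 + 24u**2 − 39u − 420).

(u + 7)/(u + 5)

By polynomial division,
  3u**3 + 30u**2 − 21u − 588 = (3u**3 + 24u**2 − 39u − 420) + (6u**2 + 18u − 168)
  3u**3 + 24u**2 − 39u − 420 = ((1/2)u + 5/2)(6u**2 + 18u − 168) + (0)
Last nonzero remainder: 6u**2 + 18u − 168. Dividing through by 6 gives the monic gcd u**2 + 3u − 28.
Cancel u**2 + 3u − 28 from numerator and denominator to get the reduced form.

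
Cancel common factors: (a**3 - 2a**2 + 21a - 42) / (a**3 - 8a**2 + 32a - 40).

(a**2 + 21)/(a**2 - 6a + 20)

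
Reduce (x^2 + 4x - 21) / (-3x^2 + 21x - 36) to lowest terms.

Apply the Euclidean algorithm:
  x^2 + 4x - 21 = (-1/3)(-3x^2 + 21x - 36) + (11x - 33)
  -3x^2 + 21x - 36 = (-(3/11)x + 12/11)(11x - 33) + (0)
Last nonzero remainder: 11x - 33. Dividing through by 11 gives the monic gcd x - 3.
Cancel x - 3 from numerator and denominator to get the reduced form.

(-x - 7)/(3x - 12)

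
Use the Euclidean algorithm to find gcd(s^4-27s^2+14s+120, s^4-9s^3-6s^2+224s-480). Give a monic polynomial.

s^2+s-20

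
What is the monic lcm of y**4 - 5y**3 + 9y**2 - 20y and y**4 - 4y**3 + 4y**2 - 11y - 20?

Apply the Euclidean algorithm:
  y**4 - 5y**3 + 9y**2 - 20y = (y**4 - 4y**3 + 4y**2 - 11y - 20) + (-y**3 + 5y**2 - 9y + 20)
  y**4 - 4y**3 + 4y**2 - 11y - 20 = (-y - 1)(-y**3 + 5y**2 - 9y + 20) + (0)
Last nonzero remainder: -y**3 + 5y**2 - 9y + 20. Dividing through by -1 gives the monic gcd y**3 - 5y**2 + 9y - 20.
Then lcm(f, g) = f·g / gcd(f, g); expanding and making the result monic gives the answer.

y**5 - 4y**4 + 4y**3 - 11y**2 - 20y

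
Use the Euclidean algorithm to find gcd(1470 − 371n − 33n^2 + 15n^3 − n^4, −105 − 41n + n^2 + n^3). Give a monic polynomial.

By polynomial division,
  −n^4 + 15n^3 − 33n^2 − 371n + 1470 = (−n + 16)(n^3 + n^2 − 41n − 105) + (−90n^2 + 180n + 3150)
  n^3 + n^2 − 41n − 105 = (−(1/90)n − 1/30)(−90n^2 + 180n + 3150) + (0)
Last nonzero remainder: −90n^2 + 180n + 3150. Dividing through by −90 gives the monic gcd n^2 − 2n − 35.

−35 − 2n + n^2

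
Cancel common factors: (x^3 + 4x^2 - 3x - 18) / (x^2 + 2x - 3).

(x^2 + x - 6)/(x - 1)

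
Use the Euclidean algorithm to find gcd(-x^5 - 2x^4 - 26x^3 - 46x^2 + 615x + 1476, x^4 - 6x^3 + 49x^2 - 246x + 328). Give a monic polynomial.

x^3 - 4x^2 + 41x - 164

Euclidean algorithm in ℚ[x]:
  -x^5 - 2x^4 - 26x^3 - 46x^2 + 615x + 1476 = (-x - 8)(x^4 - 6x^3 + 49x^2 - 246x + 328) + (-25x^3 + 100x^2 - 1025x + 4100)
  x^4 - 6x^3 + 49x^2 - 246x + 328 = (-(1/25)x + 2/25)(-25x^3 + 100x^2 - 1025x + 4100) + (0)
Last nonzero remainder: -25x^3 + 100x^2 - 1025x + 4100. Dividing through by -25 gives the monic gcd x^3 - 4x^2 + 41x - 164.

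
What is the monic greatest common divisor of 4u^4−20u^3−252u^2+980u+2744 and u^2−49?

Apply the Euclidean algorithm:
  4u^4−20u^3−252u^2+980u+2744 = (4u^2−20u−56)(u^2−49) + (0)
The last nonzero remainder u^2−49 is already monic.

u^2−49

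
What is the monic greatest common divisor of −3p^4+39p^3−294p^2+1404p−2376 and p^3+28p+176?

Repeated division with remainder:
  −3p^4+39p^3−294p^2+1404p−2376 = (−3p+39)(p^3+28p+176) + (−210p^2+840p−9240)
  p^3+28p+176 = (−(1/210)p−2/105)(−210p^2+840p−9240) + (0)
Last nonzero remainder: −210p^2+840p−9240. Dividing through by −210 gives the monic gcd p^2−4p+44.

p^2−4p+44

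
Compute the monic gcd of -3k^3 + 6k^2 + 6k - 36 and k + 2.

k + 2

Euclidean algorithm in ℚ[k]:
  -3k^3 + 6k^2 + 6k - 36 = (-3k^2 + 12k - 18)(k + 2) + (0)
The last nonzero remainder k + 2 is already monic.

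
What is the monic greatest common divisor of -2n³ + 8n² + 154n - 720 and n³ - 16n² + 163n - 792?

n - 8

By polynomial division,
  -2n³ + 8n² + 154n - 720 = (-2)(n³ - 16n² + 163n - 792) + (-24n² + 480n - 2304)
  n³ - 16n² + 163n - 792 = (-(1/24)n - 1/6)(-24n² + 480n - 2304) + (147n - 1176)
  -24n² + 480n - 2304 = (-(8/49)n + 96/49)(147n - 1176) + (0)
Last nonzero remainder: 147n - 1176. Dividing through by 147 gives the monic gcd n - 8.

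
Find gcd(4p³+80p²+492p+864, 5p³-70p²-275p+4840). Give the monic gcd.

p+8

Apply the Euclidean algorithm:
  4p³+80p²+492p+864 = (4/5)(5p³-70p²-275p+4840) + (136p²+712p-3008)
  5p³-70p²-275p+4840 = ((5/136)p-1635/2312)(136p²+712p-3008) + ((98000/289)p+784000/289)
  136p²+712p-3008 = ((4913/12250)p-13583/12250)((98000/289)p+784000/289) + (0)
Last nonzero remainder: (98000/289)p+784000/289. Dividing through by 98000/289 gives the monic gcd p+8.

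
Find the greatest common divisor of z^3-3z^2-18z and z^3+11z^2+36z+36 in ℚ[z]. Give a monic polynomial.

By polynomial division,
  z^3-3z^2-18z = (z^3+11z^2+36z+36) + (-14z^2-54z-36)
  z^3+11z^2+36z+36 = (-(1/14)z-25/49)(-14z^2-54z-36) + ((288/49)z+864/49)
  -14z^2-54z-36 = (-(343/144)z-49/24)((288/49)z+864/49) + (0)
Last nonzero remainder: (288/49)z+864/49. Dividing through by 288/49 gives the monic gcd z+3.

z+3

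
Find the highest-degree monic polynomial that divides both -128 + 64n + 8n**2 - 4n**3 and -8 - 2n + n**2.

-4 + n

Euclidean algorithm in ℚ[n]:
  -4n**3 + 8n**2 + 64n - 128 = (-4n)(n**2 - 2n - 8) + (32n - 128)
  n**2 - 2n - 8 = ((1/32)n + 1/16)(32n - 128) + (0)
Last nonzero remainder: 32n - 128. Dividing through by 32 gives the monic gcd n - 4.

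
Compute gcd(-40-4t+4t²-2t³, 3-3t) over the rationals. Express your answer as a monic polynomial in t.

Repeated division with remainder:
  -2t³+4t²-4t-40 = ((2/3)t²-(2/3)t+2/3)(-3t+3) + (-42)
  -3t+3 = ((1/14)t-1/14)(-42) + (0)
The last nonzero remainder is the constant -42, so the polynomials are coprime and gcd = 1.

1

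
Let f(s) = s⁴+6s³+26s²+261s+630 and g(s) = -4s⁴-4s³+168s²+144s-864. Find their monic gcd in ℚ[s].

s²+9s+18

By polynomial division,
  s⁴+6s³+26s²+261s+630 = (-1/4)(-4s⁴-4s³+168s²+144s-864) + (5s³+68s²+297s+414)
  -4s⁴-4s³+168s²+144s-864 = (-(4/5)s+252/25)(5s³+68s²+297s+414) + (-(6996/25)s²-(62964/25)s-125928/25)
  5s³+68s²+297s+414 = (-(125/6996)s-575/6996)(-(6996/25)s²-(62964/25)s-125928/25) + (0)
Last nonzero remainder: -(6996/25)s²-(62964/25)s-125928/25. Dividing through by -6996/25 gives the monic gcd s²+9s+18.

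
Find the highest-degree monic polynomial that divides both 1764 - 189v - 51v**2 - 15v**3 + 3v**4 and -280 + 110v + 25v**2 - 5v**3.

-7 + v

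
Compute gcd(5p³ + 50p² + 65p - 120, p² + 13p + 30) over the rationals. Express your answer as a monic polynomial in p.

p + 3

Euclidean algorithm in ℚ[p]:
  5p³ + 50p² + 65p - 120 = (5p - 15)(p² + 13p + 30) + (110p + 330)
  p² + 13p + 30 = ((1/110)p + 1/11)(110p + 330) + (0)
Last nonzero remainder: 110p + 330. Dividing through by 110 gives the monic gcd p + 3.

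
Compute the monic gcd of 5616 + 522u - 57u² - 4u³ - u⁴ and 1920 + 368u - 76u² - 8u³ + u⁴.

-48 - 2u + u²

Repeated division with remainder:
  -u⁴ - 4u³ - 57u² + 522u + 5616 = (-1)(u⁴ - 8u³ - 76u² + 368u + 1920) + (-12u³ - 133u² + 890u + 7536)
  u⁴ - 8u³ - 76u² + 368u + 1920 = (-(1/12)u + 229/144)(-12u³ - 133u² + 890u + 7536) + ((30193/144)u² - (30193/72)u - 30193/3)
  -12u³ - 133u² + 890u + 7536 = (-(1728/30193)u - 22608/30193)((30193/144)u² - (30193/72)u - 30193/3) + (0)
Last nonzero remainder: (30193/144)u² - (30193/72)u - 30193/3. Dividing through by 30193/144 gives the monic gcd u² - 2u - 48.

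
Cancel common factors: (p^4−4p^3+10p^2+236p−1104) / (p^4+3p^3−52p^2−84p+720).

(p^2−6p+46)/(p^2+p−30)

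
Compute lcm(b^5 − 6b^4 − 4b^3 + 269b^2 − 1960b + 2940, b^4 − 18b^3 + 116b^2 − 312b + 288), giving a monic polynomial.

b^7 − 16b^6 + 80b^5 + 165b^4 − 4746b^3 + 28996b^2 − 76440b + 70560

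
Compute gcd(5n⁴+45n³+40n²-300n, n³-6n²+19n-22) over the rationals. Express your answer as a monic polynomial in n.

Euclidean algorithm in ℚ[n]:
  5n⁴+45n³+40n²-300n = (5n+75)(n³-6n²+19n-22) + (395n²-1615n+1650)
  n³-6n²+19n-22 = ((1/395)n-151/31205)(395n²-1615n+1650) + ((43736/6241)n-87472/6241)
  395n²-1615n+1650 = ((2465195/43736)n-468075/3976)((43736/6241)n-87472/6241) + (0)
Last nonzero remainder: (43736/6241)n-87472/6241. Dividing through by 43736/6241 gives the monic gcd n-2.

n-2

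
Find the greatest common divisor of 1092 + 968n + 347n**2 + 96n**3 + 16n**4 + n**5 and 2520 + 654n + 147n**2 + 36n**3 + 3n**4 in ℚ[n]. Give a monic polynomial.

42 + 13n + n**2

Repeated division with remainder:
  n**5 + 16n**4 + 96n**3 + 347n**2 + 968n + 1092 = ((1/3)n + 4/3)(3n**4 + 36n**3 + 147n**2 + 654n + 2520) + (-n**3 - 67n**2 - 744n - 2268)
  3n**4 + 36n**3 + 147n**2 + 654n + 2520 = (-3n + 165)(-n**3 - 67n**2 - 744n - 2268) + (8970n**2 + 116610n + 376740)
  -n**3 - 67n**2 - 744n - 2268 = (-(1/8970)n - 9/1495)(8970n**2 + 116610n + 376740) + (0)
Last nonzero remainder: 8970n**2 + 116610n + 376740. Dividing through by 8970 gives the monic gcd n**2 + 13n + 42.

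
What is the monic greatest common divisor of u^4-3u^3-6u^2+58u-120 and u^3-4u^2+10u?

u^2-4u+10

By polynomial division,
  u^4-3u^3-6u^2+58u-120 = (u+1)(u^3-4u^2+10u) + (-12u^2+48u-120)
  u^3-4u^2+10u = (-(1/12)u)(-12u^2+48u-120) + (0)
Last nonzero remainder: -12u^2+48u-120. Dividing through by -12 gives the monic gcd u^2-4u+10.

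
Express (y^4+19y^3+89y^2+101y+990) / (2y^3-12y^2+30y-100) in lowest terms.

Repeated division with remainder:
  y^4+19y^3+89y^2+101y+990 = ((1/2)y+25/2)(2y^3-12y^2+30y-100) + (224y^2-224y+2240)
  2y^3-12y^2+30y-100 = ((1/112)y-5/112)(224y^2-224y+2240) + (0)
Last nonzero remainder: 224y^2-224y+2240. Dividing through by 224 gives the monic gcd y^2-y+10.
Cancel y^2-y+10 from numerator and denominator to get the reduced form.

(y^2+20y+99)/(2y-10)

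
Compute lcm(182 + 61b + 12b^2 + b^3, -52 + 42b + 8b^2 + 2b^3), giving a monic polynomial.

-182 + 121b + 49b^2 + 11b^3 + b^4

Repeated division with remainder:
  b^3 + 12b^2 + 61b + 182 = (1/2)(2b^3 + 8b^2 + 42b - 52) + (8b^2 + 40b + 208)
  2b^3 + 8b^2 + 42b - 52 = ((1/4)b - 1/4)(8b^2 + 40b + 208) + (0)
Last nonzero remainder: 8b^2 + 40b + 208. Dividing through by 8 gives the monic gcd b^2 + 5b + 26.
Then lcm(f, g) = f·g / gcd(f, g); expanding and making the result monic gives the answer.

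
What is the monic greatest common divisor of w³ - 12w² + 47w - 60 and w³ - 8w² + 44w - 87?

w - 3

Euclidean algorithm in ℚ[w]:
  w³ - 12w² + 47w - 60 = (w³ - 8w² + 44w - 87) + (-4w² + 3w + 27)
  w³ - 8w² + 44w - 87 = (-(1/4)w + 29/16)(-4w² + 3w + 27) + ((725/16)w - 2175/16)
  -4w² + 3w + 27 = (-(64/725)w - 144/725)((725/16)w - 2175/16) + (0)
Last nonzero remainder: (725/16)w - 2175/16. Dividing through by 725/16 gives the monic gcd w - 3.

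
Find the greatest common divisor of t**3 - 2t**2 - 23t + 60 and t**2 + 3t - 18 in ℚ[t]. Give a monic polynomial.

t - 3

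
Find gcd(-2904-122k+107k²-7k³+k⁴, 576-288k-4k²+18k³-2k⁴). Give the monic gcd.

-24-2k+k²

Euclidean algorithm in ℚ[k]:
  k⁴-7k³+107k²-122k-2904 = (-1/2)(-2k⁴+18k³-4k²-288k+576) + (2k³+105k²-266k-2616)
  -2k⁴+18k³-4k²-288k+576 = (-k+123/2)(2k³+105k²-266k-2616) + (-(13455/2)k²+13455k+161460)
  2k³+105k²-266k-2616 = (-(4/13455)k-218/13455)(-(13455/2)k²+13455k+161460) + (0)
Last nonzero remainder: -(13455/2)k²+13455k+161460. Dividing through by -13455/2 gives the monic gcd k²-2k-24.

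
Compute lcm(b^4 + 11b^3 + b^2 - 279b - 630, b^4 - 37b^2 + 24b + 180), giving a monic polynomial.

b^6 + 10b^5 - 16b^4 - 346b^3 - 357b^2 + 2304b + 3780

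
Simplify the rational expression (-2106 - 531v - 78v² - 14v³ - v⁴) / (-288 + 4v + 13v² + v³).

Euclidean algorithm in ℚ[v]:
  -v⁴ - 14v³ - 78v² - 531v - 2106 = (-v - 1)(v³ + 13v² + 4v - 288) + (-61v² - 815v - 2394)
  v³ + 13v² + 4v - 288 = (-(1/61)v + 22/3721)(-61v² - 815v - 2394) + (-(113220/3721)v - 1018980/3721)
  -61v² - 815v - 2394 = ((226981/113220)v + 494893/56610)(-(113220/3721)v - 1018980/3721) + (0)
Last nonzero remainder: -(113220/3721)v - 1018980/3721. Dividing through by -113220/3721 gives the monic gcd v + 9.
Cancel v + 9 from numerator and denominator to get the reduced form.

(-234 - 33v - 5v² - v³)/(-32 + 4v + v²)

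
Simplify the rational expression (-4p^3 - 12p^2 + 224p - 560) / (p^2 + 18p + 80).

Euclidean algorithm in ℚ[p]:
  -4p^3 - 12p^2 + 224p - 560 = (-4p + 60)(p^2 + 18p + 80) + (-536p - 5360)
  p^2 + 18p + 80 = (-(1/536)p - 1/67)(-536p - 5360) + (0)
Last nonzero remainder: -536p - 5360. Dividing through by -536 gives the monic gcd p + 10.
Cancel p + 10 from numerator and denominator to get the reduced form.

(-4p^2 + 28p - 56)/(p + 8)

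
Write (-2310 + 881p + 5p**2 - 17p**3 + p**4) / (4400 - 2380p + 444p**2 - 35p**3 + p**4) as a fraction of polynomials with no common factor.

(-21 + 4p + p**2)/(40 - 14p + p**2)

Euclidean algorithm in ℚ[p]:
  p**4 - 17p**3 + 5p**2 + 881p - 2310 = (p**4 - 35p**3 + 444p**2 - 2380p + 4400) + (18p**3 - 439p**2 + 3261p - 6710)
  p**4 - 35p**3 + 444p**2 - 2380p + 4400 = ((1/18)p - 191/324)(18p**3 - 439p**2 + 3261p - 6710) + ((1309/324)p**2 - (9163/108)p + 71995/162)
  18p**3 - 439p**2 + 3261p - 6710 = ((5832/1309)p - 19764/1309)((1309/324)p**2 - (9163/108)p + 71995/162) + (0)
Last nonzero remainder: (1309/324)p**2 - (9163/108)p + 71995/162. Dividing through by 1309/324 gives the monic gcd p**2 - 21p + 110.
Cancel p**2 - 21p + 110 from numerator and denominator to get the reduced form.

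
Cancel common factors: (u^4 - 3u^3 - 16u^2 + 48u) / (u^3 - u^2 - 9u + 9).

Repeated division with remainder:
  u^4 - 3u^3 - 16u^2 + 48u = (u - 2)(u^3 - u^2 - 9u + 9) + (-9u^2 + 21u + 18)
  u^3 - u^2 - 9u + 9 = (-(1/9)u - 4/27)(-9u^2 + 21u + 18) + (-(35/9)u + 35/3)
  -9u^2 + 21u + 18 = ((81/35)u + 54/35)(-(35/9)u + 35/3) + (0)
Last nonzero remainder: -(35/9)u + 35/3. Dividing through by -35/9 gives the monic gcd u - 3.
Cancel u - 3 from numerator and denominator to get the reduced form.

(u^3 - 16u)/(u^2 + 2u - 3)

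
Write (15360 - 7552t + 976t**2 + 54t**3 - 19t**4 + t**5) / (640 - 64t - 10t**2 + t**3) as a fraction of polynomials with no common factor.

Apply the Euclidean algorithm:
  t**5 - 19t**4 + 54t**3 + 976t**2 - 7552t + 15360 = (t**2 - 9t + 28)(t**3 - 10t**2 - 64t + 640) + (40t**2 - 2560)
  t**3 - 10t**2 - 64t + 640 = ((1/40)t - 1/4)(40t**2 - 2560) + (0)
Last nonzero remainder: 40t**2 - 2560. Dividing through by 40 gives the monic gcd t**2 - 64.
Cancel t**2 - 64 from numerator and denominator to get the reduced form.

(-240 + 118t - 19t**2 + t**3)/(-10 + t)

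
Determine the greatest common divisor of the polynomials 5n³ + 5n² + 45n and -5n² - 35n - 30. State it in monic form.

Euclidean algorithm in ℚ[n]:
  5n³ + 5n² + 45n = (-n + 6)(-5n² - 35n - 30) + (225n + 180)
  -5n² - 35n - 30 = (-(1/45)n - 31/225)(225n + 180) + (-26/5)
  225n + 180 = (-(1125/26)n - 450/13)(-26/5) + (0)
The last nonzero remainder is the constant -26/5, so the polynomials are coprime and gcd = 1.

1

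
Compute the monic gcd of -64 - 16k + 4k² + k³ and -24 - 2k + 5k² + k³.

Repeated division with remainder:
  k³ + 4k² - 16k - 64 = (k³ + 5k² - 2k - 24) + (-k² - 14k - 40)
  k³ + 5k² - 2k - 24 = (-k + 9)(-k² - 14k - 40) + (84k + 336)
  -k² - 14k - 40 = (-(1/84)k - 5/42)(84k + 336) + (0)
Last nonzero remainder: 84k + 336. Dividing through by 84 gives the monic gcd k + 4.

4 + k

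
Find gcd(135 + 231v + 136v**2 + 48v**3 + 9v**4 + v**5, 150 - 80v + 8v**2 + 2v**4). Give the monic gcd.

15 + 4v + v**2

Repeated division with remainder:
  v**5 + 9v**4 + 48v**3 + 136v**2 + 231v + 135 = ((1/2)v + 9/2)(2v**4 + 8v**2 - 80v + 150) + (44v**3 + 140v**2 + 516v - 540)
  2v**4 + 8v**2 - 80v + 150 = ((1/22)v - 35/242)(44v**3 + 140v**2 + 516v - 540) + ((580/121)v**2 + (2320/121)v + 8700/121)
  44v**3 + 140v**2 + 516v - 540 = ((1331/145)v - 1089/145)((580/121)v**2 + (2320/121)v + 8700/121) + (0)
Last nonzero remainder: (580/121)v**2 + (2320/121)v + 8700/121. Dividing through by 580/121 gives the monic gcd v**2 + 4v + 15.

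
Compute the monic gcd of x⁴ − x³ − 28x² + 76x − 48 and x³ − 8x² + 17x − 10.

x² − 3x + 2

By polynomial division,
  x⁴ − x³ − 28x² + 76x − 48 = (x + 7)(x³ − 8x² + 17x − 10) + (11x² − 33x + 22)
  x³ − 8x² + 17x − 10 = ((1/11)x − 5/11)(11x² − 33x + 22) + (0)
Last nonzero remainder: 11x² − 33x + 22. Dividing through by 11 gives the monic gcd x² − 3x + 2.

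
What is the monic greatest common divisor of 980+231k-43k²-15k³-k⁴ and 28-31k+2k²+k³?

Apply the Euclidean algorithm:
  -k⁴-15k³-43k²+231k+980 = (-k-13)(k³+2k²-31k+28) + (-48k²-144k+1344)
  k³+2k²-31k+28 = (-(1/48)k+1/48)(-48k²-144k+1344) + (0)
Last nonzero remainder: -48k²-144k+1344. Dividing through by -48 gives the monic gcd k²+3k-28.

-28+3k+k²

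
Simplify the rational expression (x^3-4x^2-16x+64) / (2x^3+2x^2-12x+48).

By polynomial division,
  x^3-4x^2-16x+64 = (1/2)(2x^3+2x^2-12x+48) + (-5x^2-10x+40)
  2x^3+2x^2-12x+48 = (-(2/5)x+2/5)(-5x^2-10x+40) + (8x+32)
  -5x^2-10x+40 = (-(5/8)x+5/4)(8x+32) + (0)
Last nonzero remainder: 8x+32. Dividing through by 8 gives the monic gcd x+4.
Cancel x+4 from numerator and denominator to get the reduced form.

(x^2-8x+16)/(2x^2-6x+12)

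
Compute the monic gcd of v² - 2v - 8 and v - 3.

1

Repeated division with remainder:
  v² - 2v - 8 = (v + 1)(v - 3) + (-5)
  v - 3 = (-(1/5)v + 3/5)(-5) + (0)
The last nonzero remainder is the constant -5, so the polynomials are coprime and gcd = 1.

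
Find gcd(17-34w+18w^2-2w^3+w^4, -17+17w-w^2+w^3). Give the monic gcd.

-17+17w-w^2+w^3

Euclidean algorithm in ℚ[w]:
  w^4-2w^3+18w^2-34w+17 = (w-1)(w^3-w^2+17w-17) + (0)
The last nonzero remainder w^3-w^2+17w-17 is already monic.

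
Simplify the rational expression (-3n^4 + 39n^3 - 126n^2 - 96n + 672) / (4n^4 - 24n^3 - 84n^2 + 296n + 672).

(-3n + 12)/(4n + 12)

Euclidean algorithm in ℚ[n]:
  -3n^4 + 39n^3 - 126n^2 - 96n + 672 = (-3/4)(4n^4 - 24n^3 - 84n^2 + 296n + 672) + (21n^3 - 189n^2 + 126n + 1176)
  4n^4 - 24n^3 - 84n^2 + 296n + 672 = ((4/21)n + 4/7)(21n^3 - 189n^2 + 126n + 1176) + (0)
Last nonzero remainder: 21n^3 - 189n^2 + 126n + 1176. Dividing through by 21 gives the monic gcd n^3 - 9n^2 + 6n + 56.
Cancel n^3 - 9n^2 + 6n + 56 from numerator and denominator to get the reduced form.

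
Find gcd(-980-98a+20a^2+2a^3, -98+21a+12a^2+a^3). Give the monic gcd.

7+a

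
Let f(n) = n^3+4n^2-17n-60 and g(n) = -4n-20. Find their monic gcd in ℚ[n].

By polynomial division,
  n^3+4n^2-17n-60 = (-(1/4)n^2+(1/4)n+3)(-4n-20) + (0)
Last nonzero remainder: -4n-20. Dividing through by -4 gives the monic gcd n+5.

n+5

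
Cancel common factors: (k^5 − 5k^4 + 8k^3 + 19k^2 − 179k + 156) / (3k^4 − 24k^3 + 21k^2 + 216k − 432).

(k^3 − 4k^2 + 16k − 13)/(3k^2 − 21k + 36)

Repeated division with remainder:
  k^5 − 5k^4 + 8k^3 + 19k^2 − 179k + 156 = ((1/3)k + 1)(3k^4 − 24k^3 + 21k^2 + 216k − 432) + (25k^3 − 74k^2 − 251k + 588)
  3k^4 − 24k^3 + 21k^2 + 216k − 432 = ((3/25)k − 378/625)(25k^3 − 74k^2 − 251k + 588) + ((3978/625)k^2 − (3978/625)k − 47736/625)
  25k^3 − 74k^2 − 251k + 588 = ((15625/3978)k − 30625/3978)((3978/625)k^2 − (3978/625)k − 47736/625) + (0)
Last nonzero remainder: (3978/625)k^2 − (3978/625)k − 47736/625. Dividing through by 3978/625 gives the monic gcd k^2 − k − 12.
Cancel k^2 − k − 12 from numerator and denominator to get the reduced form.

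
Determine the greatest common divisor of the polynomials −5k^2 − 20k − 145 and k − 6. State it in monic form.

Euclidean algorithm in ℚ[k]:
  −5k^2 − 20k − 145 = (−5k − 50)(k − 6) + (−445)
  k − 6 = (−(1/445)k + 6/445)(−445) + (0)
The last nonzero remainder is the constant −445, so the polynomials are coprime and gcd = 1.

1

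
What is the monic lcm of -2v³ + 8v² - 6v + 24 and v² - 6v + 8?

v⁴ - 6v³ + 11v² - 18v + 24

Euclidean algorithm in ℚ[v]:
  -2v³ + 8v² - 6v + 24 = (-2v - 4)(v² - 6v + 8) + (-14v + 56)
  v² - 6v + 8 = (-(1/14)v + 1/7)(-14v + 56) + (0)
Last nonzero remainder: -14v + 56. Dividing through by -14 gives the monic gcd v - 4.
Then lcm(f, g) = f·g / gcd(f, g); expanding and making the result monic gives the answer.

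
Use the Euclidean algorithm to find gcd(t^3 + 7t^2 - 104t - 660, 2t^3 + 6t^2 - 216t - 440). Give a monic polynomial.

t^2 + t - 110

By polynomial division,
  t^3 + 7t^2 - 104t - 660 = (1/2)(2t^3 + 6t^2 - 216t - 440) + (4t^2 + 4t - 440)
  2t^3 + 6t^2 - 216t - 440 = ((1/2)t + 1)(4t^2 + 4t - 440) + (0)
Last nonzero remainder: 4t^2 + 4t - 440. Dividing through by 4 gives the monic gcd t^2 + t - 110.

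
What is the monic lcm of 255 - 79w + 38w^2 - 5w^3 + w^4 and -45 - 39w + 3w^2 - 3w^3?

255 + 176w - 41w^2 + 33w^3 - 4w^4 + w^5

Euclidean algorithm in ℚ[w]:
  w^4 - 5w^3 + 38w^2 - 79w + 255 = (-(1/3)w + 4/3)(-3w^3 + 3w^2 - 39w - 45) + (21w^2 - 42w + 315)
  -3w^3 + 3w^2 - 39w - 45 = (-(1/7)w - 1/7)(21w^2 - 42w + 315) + (0)
Last nonzero remainder: 21w^2 - 42w + 315. Dividing through by 21 gives the monic gcd w^2 - 2w + 15.
Then lcm(f, g) = f·g / gcd(f, g); expanding and making the result monic gives the answer.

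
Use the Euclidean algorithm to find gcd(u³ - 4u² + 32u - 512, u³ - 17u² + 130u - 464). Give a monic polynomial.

u - 8

Euclidean algorithm in ℚ[u]:
  u³ - 4u² + 32u - 512 = (u³ - 17u² + 130u - 464) + (13u² - 98u - 48)
  u³ - 17u² + 130u - 464 = ((1/13)u - 123/169)(13u² - 98u - 48) + ((10540/169)u - 84320/169)
  13u² - 98u - 48 = ((2197/10540)u + 507/5270)((10540/169)u - 84320/169) + (0)
Last nonzero remainder: (10540/169)u - 84320/169. Dividing through by 10540/169 gives the monic gcd u - 8.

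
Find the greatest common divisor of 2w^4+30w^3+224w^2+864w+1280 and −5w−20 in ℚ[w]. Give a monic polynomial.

w+4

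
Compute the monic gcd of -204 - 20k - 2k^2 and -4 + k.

1

Repeated division with remainder:
  -2k^2 - 20k - 204 = (-2k - 28)(k - 4) + (-316)
  k - 4 = (-(1/316)k + 1/79)(-316) + (0)
The last nonzero remainder is the constant -316, so the polynomials are coprime and gcd = 1.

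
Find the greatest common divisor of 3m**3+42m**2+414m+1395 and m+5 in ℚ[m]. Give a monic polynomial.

m+5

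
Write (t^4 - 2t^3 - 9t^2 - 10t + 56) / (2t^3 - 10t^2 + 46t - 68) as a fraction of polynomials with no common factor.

By polynomial division,
  t^4 - 2t^3 - 9t^2 - 10t + 56 = ((1/2)t + 3/2)(2t^3 - 10t^2 + 46t - 68) + (-17t^2 - 45t + 158)
  2t^3 - 10t^2 + 46t - 68 = (-(2/17)t + 260/289)(-17t^2 - 45t + 158) + ((30366/289)t - 60732/289)
  -17t^2 - 45t + 158 = (-(4913/30366)t - 22831/30366)((30366/289)t - 60732/289) + (0)
Last nonzero remainder: (30366/289)t - 60732/289. Dividing through by 30366/289 gives the monic gcd t - 2.
Cancel t - 2 from numerator and denominator to get the reduced form.

(t^3 - 9t - 28)/(2t^2 - 6t + 34)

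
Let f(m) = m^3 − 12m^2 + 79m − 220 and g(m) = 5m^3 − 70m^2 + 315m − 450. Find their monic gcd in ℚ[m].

m − 5

Apply the Euclidean algorithm:
  m^3 − 12m^2 + 79m − 220 = (1/5)(5m^3 − 70m^2 + 315m − 450) + (2m^2 + 16m − 130)
  5m^3 − 70m^2 + 315m − 450 = ((5/2)m − 55)(2m^2 + 16m − 130) + (1520m − 7600)
  2m^2 + 16m − 130 = ((1/760)m + 13/760)(1520m − 7600) + (0)
Last nonzero remainder: 1520m − 7600. Dividing through by 1520 gives the monic gcd m − 5.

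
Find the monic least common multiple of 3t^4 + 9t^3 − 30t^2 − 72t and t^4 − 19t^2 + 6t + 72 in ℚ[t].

t^5 − 19t^3 + 6t^2 + 72t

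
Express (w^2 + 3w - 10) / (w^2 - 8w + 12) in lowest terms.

(w + 5)/(w - 6)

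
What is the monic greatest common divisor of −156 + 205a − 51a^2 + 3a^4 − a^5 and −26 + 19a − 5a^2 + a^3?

13 − 3a + a^2

Euclidean algorithm in ℚ[a]:
  −a^5 + 3a^4 − 51a^2 + 205a − 156 = (−a^2 − 2a + 9)(a^3 − 5a^2 + 19a − 26) + (6a^2 − 18a + 78)
  a^3 − 5a^2 + 19a − 26 = ((1/6)a − 1/3)(6a^2 − 18a + 78) + (0)
Last nonzero remainder: 6a^2 − 18a + 78. Dividing through by 6 gives the monic gcd a^2 − 3a + 13.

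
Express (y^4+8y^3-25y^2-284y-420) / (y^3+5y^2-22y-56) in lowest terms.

By polynomial division,
  y^4+8y^3-25y^2-284y-420 = (y+3)(y^3+5y^2-22y-56) + (-18y^2-162y-252)
  y^3+5y^2-22y-56 = (-(1/18)y+2/9)(-18y^2-162y-252) + (0)
Last nonzero remainder: -18y^2-162y-252. Dividing through by -18 gives the monic gcd y^2+9y+14.
Cancel y^2+9y+14 from numerator and denominator to get the reduced form.

(y^2-y-30)/(y-4)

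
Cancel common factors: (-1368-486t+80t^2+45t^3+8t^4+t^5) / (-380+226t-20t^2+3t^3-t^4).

(36+9t-4t^2-t^3)/(10-7t+t^2)

Euclidean algorithm in ℚ[t]:
  t^5+8t^4+45t^3+80t^2-486t-1368 = (-t-11)(-t^4+3t^3-20t^2+226t-380) + (58t^3+86t^2+1620t-5548)
  -t^4+3t^3-20t^2+226t-380 = (-(1/58)t+65/841)(58t^3+86t^2+1620t-5548) + ((1080/841)t^2+(4320/841)t+41040/841)
  58t^3+86t^2+1620t-5548 = ((24389/540)t-61393/540)((1080/841)t^2+(4320/841)t+41040/841) + (0)
Last nonzero remainder: (1080/841)t^2+(4320/841)t+41040/841. Dividing through by 1080/841 gives the monic gcd t^2+4t+38.
Cancel t^2+4t+38 from numerator and denominator to get the reduced form.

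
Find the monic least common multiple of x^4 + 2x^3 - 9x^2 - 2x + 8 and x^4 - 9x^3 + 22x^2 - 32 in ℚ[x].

x^6 - 6x^5 - 9x^4 + 102x^3 - 120x^2 - 96x + 128

By polynomial division,
  x^4 + 2x^3 - 9x^2 - 2x + 8 = (x^4 - 9x^3 + 22x^2 - 32) + (11x^3 - 31x^2 - 2x + 40)
  x^4 - 9x^3 + 22x^2 - 32 = ((1/11)x - 68/121)(11x^3 - 31x^2 - 2x + 40) + ((576/121)x^2 - (576/121)x - 1152/121)
  11x^3 - 31x^2 - 2x + 40 = ((1331/576)x - 605/144)((576/121)x^2 - (576/121)x - 1152/121) + (0)
Last nonzero remainder: (576/121)x^2 - (576/121)x - 1152/121. Dividing through by 576/121 gives the monic gcd x^2 - x - 2.
Then lcm(f, g) = f·g / gcd(f, g); expanding and making the result monic gives the answer.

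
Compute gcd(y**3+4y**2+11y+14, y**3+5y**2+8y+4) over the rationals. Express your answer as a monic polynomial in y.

y+2

By polynomial division,
  y**3+4y**2+11y+14 = (y**3+5y**2+8y+4) + (−y**2+3y+10)
  y**3+5y**2+8y+4 = (−y−8)(−y**2+3y+10) + (42y+84)
  −y**2+3y+10 = (−(1/42)y+5/42)(42y+84) + (0)
Last nonzero remainder: 42y+84. Dividing through by 42 gives the monic gcd y+2.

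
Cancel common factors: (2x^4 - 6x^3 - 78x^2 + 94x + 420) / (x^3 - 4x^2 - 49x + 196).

(2x^3 + 8x^2 - 22x - 60)/(x^2 + 3x - 28)

Apply the Euclidean algorithm:
  2x^4 - 6x^3 - 78x^2 + 94x + 420 = (2x + 2)(x^3 - 4x^2 - 49x + 196) + (28x^2 - 200x + 28)
  x^3 - 4x^2 - 49x + 196 = ((1/28)x + 11/98)(28x^2 - 200x + 28) + (-(1350/49)x + 1350/7)
  28x^2 - 200x + 28 = (-(686/675)x + 98/675)(-(1350/49)x + 1350/7) + (0)
Last nonzero remainder: -(1350/49)x + 1350/7. Dividing through by -1350/49 gives the monic gcd x - 7.
Cancel x - 7 from numerator and denominator to get the reduced form.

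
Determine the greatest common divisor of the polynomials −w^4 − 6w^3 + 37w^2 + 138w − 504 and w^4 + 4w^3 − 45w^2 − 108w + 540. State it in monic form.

w^2 + 3w − 18

Euclidean algorithm in ℚ[w]:
  −w^4 − 6w^3 + 37w^2 + 138w − 504 = (−1)(w^4 + 4w^3 − 45w^2 − 108w + 540) + (−2w^3 − 8w^2 + 30w + 36)
  w^4 + 4w^3 − 45w^2 − 108w + 540 = (−(1/2)w)(−2w^3 − 8w^2 + 30w + 36) + (−30w^2 − 90w + 540)
  −2w^3 − 8w^2 + 30w + 36 = ((1/15)w + 1/15)(−30w^2 − 90w + 540) + (0)
Last nonzero remainder: −30w^2 − 90w + 540. Dividing through by −30 gives the monic gcd w^2 + 3w − 18.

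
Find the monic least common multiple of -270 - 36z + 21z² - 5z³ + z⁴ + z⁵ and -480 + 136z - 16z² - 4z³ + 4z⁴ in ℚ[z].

Apply the Euclidean algorithm:
  z⁵ + z⁴ - 5z³ + 21z² - 36z - 270 = ((1/4)z + 1/2)(4z⁴ - 4z³ - 16z² + 136z - 480) + (z³ - 5z² + 16z - 30)
  4z⁴ - 4z³ - 16z² + 136z - 480 = (4z + 16)(z³ - 5z² + 16z - 30) + (0)
The last nonzero remainder z³ - 5z² + 16z - 30 is already monic.
Then lcm(f, g) = f·g / gcd(f, g); expanding and making the result monic gives the answer.

-1080 - 414z + 48z² + z³ - z⁴ + 5z⁵ + z⁶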